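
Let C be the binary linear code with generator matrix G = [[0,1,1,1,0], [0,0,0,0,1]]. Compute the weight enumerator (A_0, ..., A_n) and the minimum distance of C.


Weight distribution: A_0 = 1, A_1 = 1, A_3 = 1, A_4 = 1. Minimum distance d = 1.

Enumerate all 2^2 = 4 messages m ∈ F_2^2.
For each, compute codeword c = mG in F_2^5, then tally its weight.
  m = 00 → c = 00000, weight = 0.
  m = 10 → c = 01110, weight = 3.
  m = 01 → c = 00001, weight = 1.
  m = 11 → c = 01111, weight = 4.
Tally weights:
  weight 0: 1 codewords.
  weight 1: 1 codewords.
  weight 3: 1 codewords.
  weight 4: 1 codewords.
Minimum distance d = smallest w > 0 with A_w > 0 = 1.
Sanity: Σ A_w = 4 = 2^2 = 4 ✓.


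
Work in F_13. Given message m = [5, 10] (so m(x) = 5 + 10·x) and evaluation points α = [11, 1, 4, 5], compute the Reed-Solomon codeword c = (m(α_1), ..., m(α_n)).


c = [11, 2, 6, 3]

Message polynomial: m(x) = 5 + 10·x (mod 13).
For each evaluation point α_i, compute m(α_i) mod 13:
  α_1 = 11: Horner steps 10 → 11, so m(11) = 11.
  α_2 = 1: Horner steps 10 → 2, so m(1) = 2.
  α_3 = 4: Horner steps 10 → 6, so m(4) = 6.
  α_4 = 5: Horner steps 10 → 3, so m(5) = 3.
Codeword c = [11, 2, 6, 3] ∈ F_13^4.


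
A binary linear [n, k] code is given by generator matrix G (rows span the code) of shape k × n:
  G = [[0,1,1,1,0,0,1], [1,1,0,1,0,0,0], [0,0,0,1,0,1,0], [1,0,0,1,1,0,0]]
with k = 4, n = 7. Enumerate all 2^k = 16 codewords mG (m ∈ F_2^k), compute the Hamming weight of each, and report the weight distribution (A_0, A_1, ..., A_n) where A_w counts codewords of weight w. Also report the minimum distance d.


Weight distribution: A_0 = 1, A_2 = 2, A_3 = 5, A_4 = 5, A_5 = 2, A_7 = 1. Minimum distance d = 2.

Enumerate all 2^4 = 16 messages m ∈ F_2^4.
For each, compute codeword c = mG in F_2^7, then tally its weight.
  m = 0000 → c = 0000000, weight = 0.
  m = 1000 → c = 0111001, weight = 4.
  m = 0100 → c = 1101000, weight = 3.
  m = 1100 → c = 1010001, weight = 3.
  m = 0010 → c = 0001010, weight = 2.
  m = 1010 → c = 0110011, weight = 4.
  m = 0110 → c = 1100010, weight = 3.
  m = 1110 → c = 1011011, weight = 5.
  m = 0001 → c = 1001100, weight = 3.
  m = 1001 → c = 1110101, weight = 5.
  m = 0101 → c = 0100100, weight = 2.
  m = 1101 → c = 0011101, weight = 4.
  m = 0011 → c = 1000110, weight = 3.
  m = 1011 → c = 1111111, weight = 7.
  m = 0111 → c = 0101110, weight = 4.
  m = 1111 → c = 0010111, weight = 4.
Tally weights:
  weight 0: 1 codewords.
  weight 2: 2 codewords.
  weight 3: 5 codewords.
  weight 4: 5 codewords.
  weight 5: 2 codewords.
  weight 7: 1 codewords.
Minimum distance d = smallest w > 0 with A_w > 0 = 2.
Sanity: Σ A_w = 16 = 2^4 = 16 ✓.


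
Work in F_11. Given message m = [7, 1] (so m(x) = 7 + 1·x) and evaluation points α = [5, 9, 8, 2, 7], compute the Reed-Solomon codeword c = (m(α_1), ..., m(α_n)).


c = [1, 5, 4, 9, 3]

Message polynomial: m(x) = 7 + 1·x (mod 11).
For each evaluation point α_i, compute m(α_i) mod 11:
  α_1 = 5: Horner steps 1 → 1, so m(5) = 1.
  α_2 = 9: Horner steps 1 → 5, so m(9) = 5.
  α_3 = 8: Horner steps 1 → 4, so m(8) = 4.
  α_4 = 2: Horner steps 1 → 9, so m(2) = 9.
  α_5 = 7: Horner steps 1 → 3, so m(7) = 3.
Codeword c = [1, 5, 4, 9, 3] ∈ F_11^5.


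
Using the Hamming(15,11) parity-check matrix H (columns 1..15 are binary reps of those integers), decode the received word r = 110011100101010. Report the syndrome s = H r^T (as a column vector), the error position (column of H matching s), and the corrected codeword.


s = (1, 1, 1, 1)^T, error position = 15, corrected codeword c = 110011100101011

Compute s = H r^T mod 2 one row at a time:
  s_1 = 0 + 0 + 1 + 0 + 1 + 0 + 1 + 0 = 3 ≡ 1 (mod 2).
  s_2 = 0 + 1 + 1 + 1 + 1 + 0 + 1 + 0 = 5 ≡ 1 (mod 2).
  s_3 = 1 + 0 + 1 + 1 + 1 + 0 + 1 + 0 = 5 ≡ 1 (mod 2).
  s_4 = 1 + 0 + 1 + 1 + 0 + 0 + 0 + 0 = 3 ≡ 1 (mod 2).
s = (1, 1, 1, 1)^T — this equals column 15 of H (binary 1111), so error is at position 15.
Correct: flip bit 15 of r = 110011100101010 to get c = 110011100101011.


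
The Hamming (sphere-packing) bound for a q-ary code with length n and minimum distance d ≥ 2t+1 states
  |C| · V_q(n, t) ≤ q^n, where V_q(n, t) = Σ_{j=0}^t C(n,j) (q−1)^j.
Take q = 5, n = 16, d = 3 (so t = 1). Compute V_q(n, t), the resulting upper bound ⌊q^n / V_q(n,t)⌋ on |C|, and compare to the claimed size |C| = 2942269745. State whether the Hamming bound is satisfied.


V_q(n, t) = 65, q^n = 152587890625, Hamming bound = 2347506009, |C| = 2942269745 > bound (violated).

Step 1: Compute V_q(n, t) = Σ_{j=0}^1 C(n, j) (q−1)^j.
  j = 0: C(16,0)·(4)^0 = 1·1 = 1.
  j = 1: C(16,1)·(4)^1 = 16·4 = 64.
  V_q(n, t) = 1 + 64 = 65.
Step 2: q^n = 5^16 = 152587890625.
Step 3: Hamming bound ⌊q^n / V_q(n,t)⌋ = ⌊152587890625/65⌋ = 2347506009.
Step 4: Compare |C| = 2942269745 to 2347506009: violated.
The claimed |C| lies above the Hamming bound, so no 5-ary code of length 16 with d ≥ 3 can have 2942269745 codewords.


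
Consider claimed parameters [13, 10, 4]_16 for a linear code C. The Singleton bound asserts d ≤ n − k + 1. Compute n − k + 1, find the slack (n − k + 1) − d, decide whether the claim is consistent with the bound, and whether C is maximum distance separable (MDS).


Singleton RHS = n − k + 1 = 4, slack = 0, bound satisfied, MDS.

Singleton bound: d ≤ n − k + 1.
Here n = 13, k = 10, so n − k + 1 = 4.
Given d = 4, check d ≤ 4: YES.
Slack = (n − k + 1) − d = 0.
The code is MDS (slack = 0).
Description: the claimed parameters are [13, 10, 4]_16; such a code would be MDS (meets Singleton bound).


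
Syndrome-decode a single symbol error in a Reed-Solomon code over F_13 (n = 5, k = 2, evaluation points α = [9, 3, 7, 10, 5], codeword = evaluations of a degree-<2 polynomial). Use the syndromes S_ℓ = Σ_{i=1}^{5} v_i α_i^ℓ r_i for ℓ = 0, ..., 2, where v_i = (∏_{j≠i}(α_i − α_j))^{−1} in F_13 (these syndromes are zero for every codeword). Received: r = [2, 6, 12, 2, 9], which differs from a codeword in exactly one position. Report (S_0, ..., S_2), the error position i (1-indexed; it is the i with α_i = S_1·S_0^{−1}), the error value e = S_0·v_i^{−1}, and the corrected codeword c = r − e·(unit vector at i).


S = (5, 11, 6), error at position 4, error magnitude e = 5, c = [2, 6, 12, 10, 9].

Step 1: column multipliers v_i = (∏_{j≠i}(α_i − α_j))^{−1} mod 13.
  i = 1 (α = 9): (9−3)(9−7)(9−10)(9−5) = 6·2·(−1)·4 = −48 ≡ 4, so v_1 = 4^{−1} = 10 (mod 13).
  i = 2 (α = 3): (3−9)(3−7)(3−10)(3−5) = (−6)·(−4)·(−7)·(−2) = 336 ≡ 11, so v_2 = 11^{−1} = 6 (mod 13).
  i = 3 (α = 7): (7−9)(7−3)(7−10)(7−5) = (−2)·4·(−3)·2 = 48 ≡ 9, so v_3 = 9^{−1} = 3 (mod 13).
  i = 4 (α = 10): (10−9)(10−3)(10−7)(10−5) = 1·7·3·5 = 105 ≡ 1, so v_4 = 1^{−1} = 1 (mod 13).
  i = 5 (α = 5): (5−9)(5−3)(5−7)(5−10) = (−4)·2·(−2)·(−5) = −80 ≡ 11, so v_5 = 11^{−1} = 6 (mod 13).
  v = [10, 6, 3, 1, 6].
Step 2: syndromes of r = [2, 6, 12, 2, 9] (all sums mod 13).
  S_0 = Σ v_i r_i = 10·2 + 6·6 + 3·12 + 1·2 + 6·9 = 148 ≡ 5.
  S_1 = Σ v_i α_i r_i = 10·9·2 + 6·3·6 + 3·7·12 + 1·10·2 + 6·5·9 = 830 ≡ 11.
  α_i^2 mod 13 = [3, 9, 10, 9, 12].
  S_2 = Σ v_i α_i^2 r_i = 10·3·2 + 6·9·6 + 3·10·12 + 1·9·2 + 6·12·9 = 1410 ≡ 6.
  S = (5, 11, 6) ≠ 0, so r is not a codeword (an error is present).
Step 3: locate the error. For a single error e at position i, S_ℓ = v_i·e·α_i^ℓ, so α_err = S_1/S_0.
  S_0^{−1} = 5^{−1} = 8 (mod 13), so α_err = 11·8 = 88 ≡ 10 = α_4. Error position i = 4.
  Consistency check: S_2/S_1 = 6·6 = 36 ≡ 10 = α_err ✓ (single-error assumption holds).
Step 4: error magnitude e = S_0/v_4 = S_0·∏_{j≠4}(α_4 − α_j) = 5·1 = 5 ≡ 5 (mod 13).
Step 5: correct position 4: c_4 = r_4 − e = 2 − 5 ≡ 10 (mod 13). Hence c = [2, 6, 12, 10, 9].
  Check: interpolating c through the α_i gives m(x) = 8 + 8·x (degree < 2) with m(α_i) = c_i for every i, so c is indeed a codeword.


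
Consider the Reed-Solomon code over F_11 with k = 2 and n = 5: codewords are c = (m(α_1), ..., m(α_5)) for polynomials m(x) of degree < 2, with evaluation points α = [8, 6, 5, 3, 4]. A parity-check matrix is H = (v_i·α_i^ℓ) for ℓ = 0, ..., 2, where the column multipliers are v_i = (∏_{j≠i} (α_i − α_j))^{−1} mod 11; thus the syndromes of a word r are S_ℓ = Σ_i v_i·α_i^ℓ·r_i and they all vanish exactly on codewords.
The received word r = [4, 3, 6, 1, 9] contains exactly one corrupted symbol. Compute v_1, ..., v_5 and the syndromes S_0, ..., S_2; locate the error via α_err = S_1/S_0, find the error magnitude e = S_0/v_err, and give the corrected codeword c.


S = (4, 10, 3), error at position 1, error magnitude e = 7, c = [8, 3, 6, 1, 9].

Step 1: column multipliers v_i = (∏_{j≠i}(α_i − α_j))^{−1} mod 11.
  i = 1 (α = 8): (8−6)(8−5)(8−3)(8−4) = 2·3·5·4 = 120 ≡ 10, so v_1 = 10^{−1} = 10 (mod 11).
  i = 2 (α = 6): (6−8)(6−5)(6−3)(6−4) = (−2)·1·3·2 = −12 ≡ 10, so v_2 = 10^{−1} = 10 (mod 11).
  i = 3 (α = 5): (5−8)(5−6)(5−3)(5−4) = (−3)·(−1)·2·1 = 6 ≡ 6, so v_3 = 6^{−1} = 2 (mod 11).
  i = 4 (α = 3): (3−8)(3−6)(3−5)(3−4) = (−5)·(−3)·(−2)·(−1) = 30 ≡ 8, so v_4 = 8^{−1} = 7 (mod 11).
  i = 5 (α = 4): (4−8)(4−6)(4−5)(4−3) = (−4)·(−2)·(−1)·1 = −8 ≡ 3, so v_5 = 3^{−1} = 4 (mod 11).
  v = [10, 10, 2, 7, 4].
Step 2: syndromes of r = [4, 3, 6, 1, 9] (all sums mod 11).
  S_0 = Σ v_i r_i = 10·4 + 10·3 + 2·6 + 7·1 + 4·9 = 125 ≡ 4.
  S_1 = Σ v_i α_i r_i = 10·8·4 + 10·6·3 + 2·5·6 + 7·3·1 + 4·4·9 = 725 ≡ 10.
  α_i^2 mod 11 = [9, 3, 3, 9, 5].
  S_2 = Σ v_i α_i^2 r_i = 10·9·4 + 10·3·3 + 2·3·6 + 7·9·1 + 4·5·9 = 729 ≡ 3.
  S = (4, 10, 3) ≠ 0, so r is not a codeword (an error is present).
Step 3: locate the error. For a single error e at position i, S_ℓ = v_i·e·α_i^ℓ, so α_err = S_1/S_0.
  S_0^{−1} = 4^{−1} = 3 (mod 11), so α_err = 10·3 = 30 ≡ 8 = α_1. Error position i = 1.
  Consistency check: S_2/S_1 = 3·10 = 30 ≡ 8 = α_err ✓ (single-error assumption holds).
Step 4: error magnitude e = S_0/v_1 = S_0·∏_{j≠1}(α_1 − α_j) = 4·10 = 40 ≡ 7 (mod 11).
Step 5: correct position 1: c_1 = r_1 − e = 4 − 7 ≡ 8 (mod 11). Hence c = [8, 3, 6, 1, 9].
  Check: interpolating c through the α_i gives m(x) = 10 + 8·x (degree < 2) with m(α_i) = c_i for every i, so c is indeed a codeword.


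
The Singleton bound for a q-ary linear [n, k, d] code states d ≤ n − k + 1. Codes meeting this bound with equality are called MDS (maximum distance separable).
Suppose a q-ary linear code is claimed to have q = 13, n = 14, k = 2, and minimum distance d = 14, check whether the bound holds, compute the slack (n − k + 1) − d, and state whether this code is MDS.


Singleton RHS = n − k + 1 = 13, slack = -1, bound violated (no such code; not MDS).

Singleton bound: d ≤ n − k + 1.
Here n = 14, k = 2, so n − k + 1 = 13.
Given d = 14, check d ≤ 13: NO.
Slack = (n − k + 1) − d = -1.
The slack is negative: d = 14 exceeds n − k + 1 = 13 by 1, so the Singleton bound is violated and no linear [14, 2, 14]_13 code can exist. In particular it is not MDS (MDS requires d = n − k + 1 exactly).
Description: the claimed parameters are [14, 2, 14]_13; such a code would be impossible (violates the Singleton bound).


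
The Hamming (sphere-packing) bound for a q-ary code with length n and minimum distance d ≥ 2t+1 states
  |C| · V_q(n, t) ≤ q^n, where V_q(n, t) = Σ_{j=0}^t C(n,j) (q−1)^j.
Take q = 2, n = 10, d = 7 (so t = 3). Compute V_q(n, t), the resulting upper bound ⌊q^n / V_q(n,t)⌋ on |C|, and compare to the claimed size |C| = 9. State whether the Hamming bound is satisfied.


V_q(n, t) = 176, q^n = 1024, Hamming bound = 5, |C| = 9 > bound (violated).

Step 1: Compute V_q(n, t) = Σ_{j=0}^3 C(n, j) (q−1)^j.
  j = 0: C(10,0)·(1)^0 = 1·1 = 1.
  j = 1: C(10,1)·(1)^1 = 10·1 = 10.
  j = 2: C(10,2)·(1)^2 = 45·1 = 45.
  j = 3: C(10,3)·(1)^3 = 120·1 = 120.
  V_q(n, t) = 1 + 10 + 45 + 120 = 176.
Step 2: q^n = 2^10 = 1024.
Step 3: Hamming bound ⌊q^n / V_q(n,t)⌋ = ⌊1024/176⌋ = 5.
Step 4: Compare |C| = 9 to 5: violated.
The claimed |C| lies above the Hamming bound, so no 2-ary code of length 10 with d ≥ 7 can have 9 codewords.


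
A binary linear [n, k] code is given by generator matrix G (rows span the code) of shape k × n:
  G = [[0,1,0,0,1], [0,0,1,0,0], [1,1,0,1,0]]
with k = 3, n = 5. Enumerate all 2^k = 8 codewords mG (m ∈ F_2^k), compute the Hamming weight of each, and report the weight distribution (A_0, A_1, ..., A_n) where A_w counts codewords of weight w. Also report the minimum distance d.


Weight distribution: A_0 = 1, A_1 = 1, A_2 = 1, A_3 = 3, A_4 = 2. Minimum distance d = 1.

Enumerate all 2^3 = 8 messages m ∈ F_2^3.
For each, compute codeword c = mG in F_2^5, then tally its weight.
  m = 000 → c = 00000, weight = 0.
  m = 100 → c = 01001, weight = 2.
  m = 010 → c = 00100, weight = 1.
  m = 110 → c = 01101, weight = 3.
  m = 001 → c = 11010, weight = 3.
  m = 101 → c = 10011, weight = 3.
  m = 011 → c = 11110, weight = 4.
  m = 111 → c = 10111, weight = 4.
Tally weights:
  weight 0: 1 codewords.
  weight 1: 1 codewords.
  weight 2: 1 codewords.
  weight 3: 3 codewords.
  weight 4: 2 codewords.
Minimum distance d = smallest w > 0 with A_w > 0 = 1.
Sanity: Σ A_w = 8 = 2^3 = 8 ✓.


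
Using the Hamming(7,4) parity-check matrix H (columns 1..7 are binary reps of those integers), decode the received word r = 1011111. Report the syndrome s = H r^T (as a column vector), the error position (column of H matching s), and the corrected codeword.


s = (0, 1, 0)^T, error position = 2, corrected codeword c = 1111111

Compute s = H r^T mod 2 one row at a time:
  s_1 = 1 + 1 + 1 + 1 = 4 ≡ 0 (mod 2).
  s_2 = 0 + 1 + 1 + 1 = 3 ≡ 1 (mod 2).
  s_3 = 1 + 1 + 1 + 1 = 4 ≡ 0 (mod 2).
s = (0, 1, 0)^T — this equals column 2 of H (binary 010), so error is at position 2.
Correct: flip bit 2 of r = 1011111 to get c = 1111111.


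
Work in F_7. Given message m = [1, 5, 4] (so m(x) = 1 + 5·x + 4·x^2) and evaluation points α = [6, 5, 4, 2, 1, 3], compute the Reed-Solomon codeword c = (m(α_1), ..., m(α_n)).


c = [0, 0, 1, 6, 3, 3]

Message polynomial: m(x) = 1 + 5·x + 4·x^2 (mod 7).
For each evaluation point α_i, compute m(α_i) mod 7:
  α_1 = 6: Horner steps 4 → 1 → 0, so m(6) = 0.
  α_2 = 5: Horner steps 4 → 4 → 0, so m(5) = 0.
  α_3 = 4: Horner steps 4 → 0 → 1, so m(4) = 1.
  α_4 = 2: Horner steps 4 → 6 → 6, so m(2) = 6.
  α_5 = 1: Horner steps 4 → 2 → 3, so m(1) = 3.
  α_6 = 3: Horner steps 4 → 3 → 3, so m(3) = 3.
Codeword c = [0, 0, 1, 6, 3, 3] ∈ F_7^6.


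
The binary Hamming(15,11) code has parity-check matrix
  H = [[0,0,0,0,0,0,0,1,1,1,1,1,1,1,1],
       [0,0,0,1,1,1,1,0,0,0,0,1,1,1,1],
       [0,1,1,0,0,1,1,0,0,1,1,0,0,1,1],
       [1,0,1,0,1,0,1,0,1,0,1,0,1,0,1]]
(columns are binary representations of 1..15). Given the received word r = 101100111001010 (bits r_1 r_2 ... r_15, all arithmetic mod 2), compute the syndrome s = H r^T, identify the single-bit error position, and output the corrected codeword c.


s = (0, 0, 1, 0)^T, error position = 2, corrected codeword c = 111100111001010

Compute s = H r^T mod 2 one row at a time:
  s_1 = 1 + 1 + 0 + 0 + 1 + 0 + 1 + 0 = 4 ≡ 0 (mod 2).
  s_2 = 1 + 0 + 0 + 1 + 1 + 0 + 1 + 0 = 4 ≡ 0 (mod 2).
  s_3 = 0 + 1 + 0 + 1 + 0 + 0 + 1 + 0 = 3 ≡ 1 (mod 2).
  s_4 = 1 + 1 + 0 + 1 + 1 + 0 + 0 + 0 = 4 ≡ 0 (mod 2).
s = (0, 0, 1, 0)^T — this equals column 2 of H (binary 0010), so error is at position 2.
Correct: flip bit 2 of r = 101100111001010 to get c = 111100111001010.


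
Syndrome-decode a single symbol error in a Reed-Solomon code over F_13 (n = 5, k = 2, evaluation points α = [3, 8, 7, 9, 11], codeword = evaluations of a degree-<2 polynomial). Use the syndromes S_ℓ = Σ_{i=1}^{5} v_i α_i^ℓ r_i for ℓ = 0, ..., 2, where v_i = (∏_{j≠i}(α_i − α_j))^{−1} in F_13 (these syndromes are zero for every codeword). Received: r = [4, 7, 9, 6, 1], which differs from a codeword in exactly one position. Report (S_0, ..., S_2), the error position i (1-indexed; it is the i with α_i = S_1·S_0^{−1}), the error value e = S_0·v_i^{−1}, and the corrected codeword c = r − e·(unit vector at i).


S = (7, 11, 8), error at position 4, error magnitude e = 1, c = [4, 7, 9, 5, 1].

Step 1: column multipliers v_i = (∏_{j≠i}(α_i − α_j))^{−1} mod 13.
  i = 1 (α = 3): (3−8)(3−7)(3−9)(3−11) = (−5)·(−4)·(−6)·(−8) = 960 ≡ 11, so v_1 = 11^{−1} = 6 (mod 13).
  i = 2 (α = 8): (8−3)(8−7)(8−9)(8−11) = 5·1·(−1)·(−3) = 15 ≡ 2, so v_2 = 2^{−1} = 7 (mod 13).
  i = 3 (α = 7): (7−3)(7−8)(7−9)(7−11) = 4·(−1)·(−2)·(−4) = −32 ≡ 7, so v_3 = 7^{−1} = 2 (mod 13).
  i = 4 (α = 9): (9−3)(9−8)(9−7)(9−11) = 6·1·2·(−2) = −24 ≡ 2, so v_4 = 2^{−1} = 7 (mod 13).
  i = 5 (α = 11): (11−3)(11−8)(11−7)(11−9) = 8·3·4·2 = 192 ≡ 10, so v_5 = 10^{−1} = 4 (mod 13).
  v = [6, 7, 2, 7, 4].
Step 2: syndromes of r = [4, 7, 9, 6, 1] (all sums mod 13).
  S_0 = Σ v_i r_i = 6·4 + 7·7 + 2·9 + 7·6 + 4·1 = 137 ≡ 7.
  S_1 = Σ v_i α_i r_i = 6·3·4 + 7·8·7 + 2·7·9 + 7·9·6 + 4·11·1 = 1012 ≡ 11.
  α_i^2 mod 13 = [9, 12, 10, 3, 4].
  S_2 = Σ v_i α_i^2 r_i = 6·9·4 + 7·12·7 + 2·10·9 + 7·3·6 + 4·4·1 = 1126 ≡ 8.
  S = (7, 11, 8) ≠ 0, so r is not a codeword (an error is present).
Step 3: locate the error. For a single error e at position i, S_ℓ = v_i·e·α_i^ℓ, so α_err = S_1/S_0.
  S_0^{−1} = 7^{−1} = 2 (mod 13), so α_err = 11·2 = 22 ≡ 9 = α_4. Error position i = 4.
  Consistency check: S_2/S_1 = 8·6 = 48 ≡ 9 = α_err ✓ (single-error assumption holds).
Step 4: error magnitude e = S_0/v_4 = S_0·∏_{j≠4}(α_4 − α_j) = 7·2 = 14 ≡ 1 (mod 13).
Step 5: correct position 4: c_4 = r_4 − e = 6 − 1 ≡ 5 (mod 13). Hence c = [4, 7, 9, 5, 1].
  Check: interpolating c through the α_i gives m(x) = 10 + 11·x (degree < 2) with m(α_i) = c_i for every i, so c is indeed a codeword.


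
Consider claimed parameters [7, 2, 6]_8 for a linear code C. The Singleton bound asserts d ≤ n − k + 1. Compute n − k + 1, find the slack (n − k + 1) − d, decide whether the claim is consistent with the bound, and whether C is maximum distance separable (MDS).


Singleton RHS = n − k + 1 = 6, slack = 0, bound satisfied, MDS.

Singleton bound: d ≤ n − k + 1.
Here n = 7, k = 2, so n − k + 1 = 6.
Given d = 6, check d ≤ 6: YES.
Slack = (n − k + 1) − d = 0.
The code is MDS (slack = 0).
Description: the claimed parameters are [7, 2, 6]_8; such a code would be MDS (meets Singleton bound).


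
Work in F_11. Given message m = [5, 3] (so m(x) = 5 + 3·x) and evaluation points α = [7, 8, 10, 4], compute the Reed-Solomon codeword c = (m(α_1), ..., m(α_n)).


c = [4, 7, 2, 6]

Message polynomial: m(x) = 5 + 3·x (mod 11).
For each evaluation point α_i, compute m(α_i) mod 11:
  α_1 = 7: Horner steps 3 → 4, so m(7) = 4.
  α_2 = 8: Horner steps 3 → 7, so m(8) = 7.
  α_3 = 10: Horner steps 3 → 2, so m(10) = 2.
  α_4 = 4: Horner steps 3 → 6, so m(4) = 6.
Codeword c = [4, 7, 2, 6] ∈ F_11^4.


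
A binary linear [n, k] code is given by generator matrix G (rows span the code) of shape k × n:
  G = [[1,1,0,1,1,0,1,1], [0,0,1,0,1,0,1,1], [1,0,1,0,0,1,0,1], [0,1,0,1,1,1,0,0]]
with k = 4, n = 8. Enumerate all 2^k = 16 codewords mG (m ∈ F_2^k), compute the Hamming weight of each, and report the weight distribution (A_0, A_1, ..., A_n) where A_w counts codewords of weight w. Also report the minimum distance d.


Weight distribution: A_0 = 1, A_2 = 2, A_4 = 9, A_6 = 4. Minimum distance d = 2.

Enumerate all 2^4 = 16 messages m ∈ F_2^4.
For each, compute codeword c = mG in F_2^8, then tally its weight.
  m = 0000 → c = 00000000, weight = 0.
  m = 1000 → c = 11011011, weight = 6.
  m = 0100 → c = 00101011, weight = 4.
  m = 1100 → c = 11110000, weight = 4.
  m = 0010 → c = 10100101, weight = 4.
  m = 1010 → c = 01111110, weight = 6.
  m = 0110 → c = 10001110, weight = 4.
  m = 1110 → c = 01010101, weight = 4.
  m = 0001 → c = 01011100, weight = 4.
  m = 1001 → c = 10000111, weight = 4.
  m = 0101 → c = 01110111, weight = 6.
  m = 1101 → c = 10101100, weight = 4.
  m = 0011 → c = 11111001, weight = 6.
  m = 1011 → c = 00100010, weight = 2.
  m = 0111 → c = 11010010, weight = 4.
  m = 1111 → c = 00001001, weight = 2.
Tally weights:
  weight 0: 1 codewords.
  weight 2: 2 codewords.
  weight 4: 9 codewords.
  weight 6: 4 codewords.
Minimum distance d = smallest w > 0 with A_w > 0 = 2.
Sanity: Σ A_w = 16 = 2^4 = 16 ✓.


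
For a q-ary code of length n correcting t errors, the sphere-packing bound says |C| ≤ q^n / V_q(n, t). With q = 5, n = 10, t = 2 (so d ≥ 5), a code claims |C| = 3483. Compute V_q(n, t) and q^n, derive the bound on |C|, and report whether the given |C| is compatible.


V_q(n, t) = 761, q^n = 9765625, Hamming bound = 12832, |C| = 3483 ≤ bound (satisfied).

Step 1: Compute V_q(n, t) = Σ_{j=0}^2 C(n, j) (q−1)^j.
  j = 0: C(10,0)·(4)^0 = 1·1 = 1.
  j = 1: C(10,1)·(4)^1 = 10·4 = 40.
  j = 2: C(10,2)·(4)^2 = 45·16 = 720.
  V_q(n, t) = 1 + 40 + 720 = 761.
Step 2: q^n = 5^10 = 9765625.
Step 3: Hamming bound ⌊q^n / V_q(n,t)⌋ = ⌊9765625/761⌋ = 12832.
Step 4: Compare |C| = 3483 to 12832: satisfied.
The claimed |C| lies below the Hamming bound.


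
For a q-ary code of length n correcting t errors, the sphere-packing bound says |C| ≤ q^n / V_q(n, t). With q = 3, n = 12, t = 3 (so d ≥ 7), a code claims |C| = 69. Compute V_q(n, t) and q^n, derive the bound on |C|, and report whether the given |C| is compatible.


V_q(n, t) = 2049, q^n = 531441, Hamming bound = 259, |C| = 69 ≤ bound (satisfied).

Step 1: Compute V_q(n, t) = Σ_{j=0}^3 C(n, j) (q−1)^j.
  j = 0: C(12,0)·(2)^0 = 1·1 = 1.
  j = 1: C(12,1)·(2)^1 = 12·2 = 24.
  j = 2: C(12,2)·(2)^2 = 66·4 = 264.
  j = 3: C(12,3)·(2)^3 = 220·8 = 1760.
  V_q(n, t) = 1 + 24 + 264 + 1760 = 2049.
Step 2: q^n = 3^12 = 531441.
Step 3: Hamming bound ⌊q^n / V_q(n,t)⌋ = ⌊531441/2049⌋ = 259.
Step 4: Compare |C| = 69 to 259: satisfied.
The claimed |C| lies below the Hamming bound.


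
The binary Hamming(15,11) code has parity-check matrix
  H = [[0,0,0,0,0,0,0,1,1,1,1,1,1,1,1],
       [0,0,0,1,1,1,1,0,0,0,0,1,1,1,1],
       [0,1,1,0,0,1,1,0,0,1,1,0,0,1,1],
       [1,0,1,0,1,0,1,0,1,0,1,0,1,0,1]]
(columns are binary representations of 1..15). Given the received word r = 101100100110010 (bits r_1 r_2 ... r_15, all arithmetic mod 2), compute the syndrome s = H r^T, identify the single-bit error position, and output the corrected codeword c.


s = (1, 1, 1, 0)^T, error position = 14, corrected codeword c = 101100100110000

Compute s = H r^T mod 2 one row at a time:
  s_1 = 0 + 0 + 1 + 1 + 0 + 0 + 1 + 0 = 3 ≡ 1 (mod 2).
  s_2 = 1 + 0 + 0 + 1 + 0 + 0 + 1 + 0 = 3 ≡ 1 (mod 2).
  s_3 = 0 + 1 + 0 + 1 + 1 + 1 + 1 + 0 = 5 ≡ 1 (mod 2).
  s_4 = 1 + 1 + 0 + 1 + 0 + 1 + 0 + 0 = 4 ≡ 0 (mod 2).
s = (1, 1, 1, 0)^T — this equals column 14 of H (binary 1110), so error is at position 14.
Correct: flip bit 14 of r = 101100100110010 to get c = 101100100110000.


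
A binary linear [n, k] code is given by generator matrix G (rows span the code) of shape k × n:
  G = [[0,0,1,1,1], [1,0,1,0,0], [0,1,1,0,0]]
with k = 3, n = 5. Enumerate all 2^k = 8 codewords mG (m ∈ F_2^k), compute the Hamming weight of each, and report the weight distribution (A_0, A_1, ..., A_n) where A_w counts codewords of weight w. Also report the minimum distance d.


Weight distribution: A_0 = 1, A_2 = 3, A_3 = 3, A_5 = 1. Minimum distance d = 2.

Enumerate all 2^3 = 8 messages m ∈ F_2^3.
For each, compute codeword c = mG in F_2^5, then tally its weight.
  m = 000 → c = 00000, weight = 0.
  m = 100 → c = 00111, weight = 3.
  m = 010 → c = 10100, weight = 2.
  m = 110 → c = 10011, weight = 3.
  m = 001 → c = 01100, weight = 2.
  m = 101 → c = 01011, weight = 3.
  m = 011 → c = 11000, weight = 2.
  m = 111 → c = 11111, weight = 5.
Tally weights:
  weight 0: 1 codewords.
  weight 2: 3 codewords.
  weight 3: 3 codewords.
  weight 5: 1 codewords.
Minimum distance d = smallest w > 0 with A_w > 0 = 2.
Sanity: Σ A_w = 8 = 2^3 = 8 ✓.


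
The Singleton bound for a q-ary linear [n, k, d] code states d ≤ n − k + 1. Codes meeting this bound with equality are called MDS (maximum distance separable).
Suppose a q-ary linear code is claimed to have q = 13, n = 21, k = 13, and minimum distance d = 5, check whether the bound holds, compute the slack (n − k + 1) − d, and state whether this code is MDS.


Singleton RHS = n − k + 1 = 9, slack = 4, bound satisfied, not MDS.

Singleton bound: d ≤ n − k + 1.
Here n = 21, k = 13, so n − k + 1 = 9.
Given d = 5, check d ≤ 9: YES.
Slack = (n − k + 1) − d = 4.
The code is NOT MDS (slack = 4 > 0).
Description: the claimed parameters are [21, 13, 5]_13; such a code would be non-MDS.


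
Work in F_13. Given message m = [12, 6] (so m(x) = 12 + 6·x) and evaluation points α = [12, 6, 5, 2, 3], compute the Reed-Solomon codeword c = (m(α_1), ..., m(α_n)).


c = [6, 9, 3, 11, 4]

Message polynomial: m(x) = 12 + 6·x (mod 13).
For each evaluation point α_i, compute m(α_i) mod 13:
  α_1 = 12: Horner steps 6 → 6, so m(12) = 6.
  α_2 = 6: Horner steps 6 → 9, so m(6) = 9.
  α_3 = 5: Horner steps 6 → 3, so m(5) = 3.
  α_4 = 2: Horner steps 6 → 11, so m(2) = 11.
  α_5 = 3: Horner steps 6 → 4, so m(3) = 4.
Codeword c = [6, 9, 3, 11, 4] ∈ F_13^5.


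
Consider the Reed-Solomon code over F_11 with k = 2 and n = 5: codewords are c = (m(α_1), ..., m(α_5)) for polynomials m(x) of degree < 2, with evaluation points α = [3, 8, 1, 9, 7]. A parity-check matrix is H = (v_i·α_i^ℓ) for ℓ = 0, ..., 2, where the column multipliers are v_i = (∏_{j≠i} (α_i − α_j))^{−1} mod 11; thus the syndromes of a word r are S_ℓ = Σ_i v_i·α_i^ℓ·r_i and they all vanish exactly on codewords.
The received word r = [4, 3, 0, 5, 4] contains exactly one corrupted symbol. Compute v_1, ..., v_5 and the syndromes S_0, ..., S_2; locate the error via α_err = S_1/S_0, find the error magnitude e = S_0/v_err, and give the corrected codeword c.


S = (9, 8, 1), error at position 5, error magnitude e = 3, c = [4, 3, 0, 5, 1].

Step 1: column multipliers v_i = (∏_{j≠i}(α_i − α_j))^{−1} mod 11.
  i = 1 (α = 3): (3−8)(3−1)(3−9)(3−7) = (−5)·2·(−6)·(−4) = −240 ≡ 2, so v_1 = 2^{−1} = 6 (mod 11).
  i = 2 (α = 8): (8−3)(8−1)(8−9)(8−7) = 5·7·(−1)·1 = −35 ≡ 9, so v_2 = 9^{−1} = 5 (mod 11).
  i = 3 (α = 1): (1−3)(1−8)(1−9)(1−7) = (−2)·(−7)·(−8)·(−6) = 672 ≡ 1, so v_3 = 1^{−1} = 1 (mod 11).
  i = 4 (α = 9): (9−3)(9−8)(9−1)(9−7) = 6·1·8·2 = 96 ≡ 8, so v_4 = 8^{−1} = 7 (mod 11).
  i = 5 (α = 7): (7−3)(7−8)(7−1)(7−9) = 4·(−1)·6·(−2) = 48 ≡ 4, so v_5 = 4^{−1} = 3 (mod 11).
  v = [6, 5, 1, 7, 3].
Step 2: syndromes of r = [4, 3, 0, 5, 4] (all sums mod 11).
  S_0 = Σ v_i r_i = 6·4 + 5·3 + 1·0 + 7·5 + 3·4 = 86 ≡ 9.
  S_1 = Σ v_i α_i r_i = 6·3·4 + 5·8·3 + 1·1·0 + 7·9·5 + 3·7·4 = 591 ≡ 8.
  α_i^2 mod 11 = [9, 9, 1, 4, 5].
  S_2 = Σ v_i α_i^2 r_i = 6·9·4 + 5·9·3 + 1·1·0 + 7·4·5 + 3·5·4 = 551 ≡ 1.
  S = (9, 8, 1) ≠ 0, so r is not a codeword (an error is present).
Step 3: locate the error. For a single error e at position i, S_ℓ = v_i·e·α_i^ℓ, so α_err = S_1/S_0.
  S_0^{−1} = 9^{−1} = 5 (mod 11), so α_err = 8·5 = 40 ≡ 7 = α_5. Error position i = 5.
  Consistency check: S_2/S_1 = 1·7 = 7 ≡ 7 = α_err ✓ (single-error assumption holds).
Step 4: error magnitude e = S_0/v_5 = S_0·∏_{j≠5}(α_5 − α_j) = 9·4 = 36 ≡ 3 (mod 11).
Step 5: correct position 5: c_5 = r_5 − e = 4 − 3 ≡ 1 (mod 11). Hence c = [4, 3, 0, 5, 1].
  Check: interpolating c through the α_i gives m(x) = 9 + 2·x (degree < 2) with m(α_i) = c_i for every i, so c is indeed a codeword.


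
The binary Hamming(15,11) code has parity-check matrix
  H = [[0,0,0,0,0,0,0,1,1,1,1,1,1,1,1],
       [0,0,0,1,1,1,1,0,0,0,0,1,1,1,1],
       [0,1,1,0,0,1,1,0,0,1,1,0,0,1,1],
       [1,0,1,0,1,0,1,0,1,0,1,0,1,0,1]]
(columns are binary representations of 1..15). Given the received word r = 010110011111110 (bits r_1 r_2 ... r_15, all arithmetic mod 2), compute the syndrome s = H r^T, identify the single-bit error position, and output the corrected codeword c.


s = (1, 1, 0, 0)^T, error position = 12, corrected codeword c = 010110011110110

Compute s = H r^T mod 2 one row at a time:
  s_1 = 1 + 1 + 1 + 1 + 1 + 1 + 1 + 0 = 7 ≡ 1 (mod 2).
  s_2 = 1 + 1 + 0 + 0 + 1 + 1 + 1 + 0 = 5 ≡ 1 (mod 2).
  s_3 = 1 + 0 + 0 + 0 + 1 + 1 + 1 + 0 = 4 ≡ 0 (mod 2).
  s_4 = 0 + 0 + 1 + 0 + 1 + 1 + 1 + 0 = 4 ≡ 0 (mod 2).
s = (1, 1, 0, 0)^T — this equals column 12 of H (binary 1100), so error is at position 12.
Correct: flip bit 12 of r = 010110011111110 to get c = 010110011110110.


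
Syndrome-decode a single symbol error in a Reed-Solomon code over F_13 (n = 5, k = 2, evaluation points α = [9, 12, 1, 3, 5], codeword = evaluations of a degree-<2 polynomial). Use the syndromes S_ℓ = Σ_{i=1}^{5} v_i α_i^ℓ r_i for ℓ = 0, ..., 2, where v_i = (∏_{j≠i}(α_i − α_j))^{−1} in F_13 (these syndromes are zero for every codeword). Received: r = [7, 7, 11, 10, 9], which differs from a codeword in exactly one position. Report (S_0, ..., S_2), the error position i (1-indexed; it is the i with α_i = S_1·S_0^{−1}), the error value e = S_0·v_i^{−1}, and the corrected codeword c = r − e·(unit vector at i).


S = (5, 8, 5), error at position 2, error magnitude e = 8, c = [7, 12, 11, 10, 9].

Step 1: column multipliers v_i = (∏_{j≠i}(α_i − α_j))^{−1} mod 13.
  i = 1 (α = 9): (9−12)(9−1)(9−3)(9−5) = (−3)·8·6·4 = −576 ≡ 9, so v_1 = 9^{−1} = 3 (mod 13).
  i = 2 (α = 12): (12−9)(12−1)(12−3)(12−5) = 3·11·9·7 = 2079 ≡ 12, so v_2 = 12^{−1} = 12 (mod 13).
  i = 3 (α = 1): (1−9)(1−12)(1−3)(1−5) = (−8)·(−11)·(−2)·(−4) = 704 ≡ 2, so v_3 = 2^{−1} = 7 (mod 13).
  i = 4 (α = 3): (3−9)(3−12)(3−1)(3−5) = (−6)·(−9)·2·(−2) = −216 ≡ 5, so v_4 = 5^{−1} = 8 (mod 13).
  i = 5 (α = 5): (5−9)(5−12)(5−1)(5−3) = (−4)·(−7)·4·2 = 224 ≡ 3, so v_5 = 3^{−1} = 9 (mod 13).
  v = [3, 12, 7, 8, 9].
Step 2: syndromes of r = [7, 7, 11, 10, 9] (all sums mod 13).
  S_0 = Σ v_i r_i = 3·7 + 12·7 + 7·11 + 8·10 + 9·9 = 343 ≡ 5.
  S_1 = Σ v_i α_i r_i = 3·9·7 + 12·12·7 + 7·1·11 + 8·3·10 + 9·5·9 = 1919 ≡ 8.
  α_i^2 mod 13 = [3, 1, 1, 9, 12].
  S_2 = Σ v_i α_i^2 r_i = 3·3·7 + 12·1·7 + 7·1·11 + 8·9·10 + 9·12·9 = 1916 ≡ 5.
  S = (5, 8, 5) ≠ 0, so r is not a codeword (an error is present).
Step 3: locate the error. For a single error e at position i, S_ℓ = v_i·e·α_i^ℓ, so α_err = S_1/S_0.
  S_0^{−1} = 5^{−1} = 8 (mod 13), so α_err = 8·8 = 64 ≡ 12 = α_2. Error position i = 2.
  Consistency check: S_2/S_1 = 5·5 = 25 ≡ 12 = α_err ✓ (single-error assumption holds).
Step 4: error magnitude e = S_0/v_2 = S_0·∏_{j≠2}(α_2 − α_j) = 5·12 = 60 ≡ 8 (mod 13).
Step 5: correct position 2: c_2 = r_2 − e = 7 − 8 ≡ 12 (mod 13). Hence c = [7, 12, 11, 10, 9].
  Check: interpolating c through the α_i gives m(x) = 5 + 6·x (degree < 2) with m(α_i) = c_i for every i, so c is indeed a codeword.


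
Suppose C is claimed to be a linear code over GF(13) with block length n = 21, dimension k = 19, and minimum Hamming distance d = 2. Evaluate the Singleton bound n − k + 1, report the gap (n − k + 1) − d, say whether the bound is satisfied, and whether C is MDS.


Singleton RHS = n − k + 1 = 3, slack = 1, bound satisfied, not MDS.

Singleton bound: d ≤ n − k + 1.
Here n = 21, k = 19, so n − k + 1 = 3.
Given d = 2, check d ≤ 3: YES.
Slack = (n − k + 1) − d = 1.
The code is NOT MDS (slack = 1 > 0).
Description: the claimed parameters are [21, 19, 2]_13; such a code would be non-MDS.


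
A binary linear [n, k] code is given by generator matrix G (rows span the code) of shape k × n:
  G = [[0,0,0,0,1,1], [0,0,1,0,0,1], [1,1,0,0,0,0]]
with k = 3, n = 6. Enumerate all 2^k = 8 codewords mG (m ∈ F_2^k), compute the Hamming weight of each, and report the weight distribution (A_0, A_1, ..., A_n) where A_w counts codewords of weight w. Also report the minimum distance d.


Weight distribution: A_0 = 1, A_2 = 4, A_4 = 3. Minimum distance d = 2.

Enumerate all 2^3 = 8 messages m ∈ F_2^3.
For each, compute codeword c = mG in F_2^6, then tally its weight.
  m = 000 → c = 000000, weight = 0.
  m = 100 → c = 000011, weight = 2.
  m = 010 → c = 001001, weight = 2.
  m = 110 → c = 001010, weight = 2.
  m = 001 → c = 110000, weight = 2.
  m = 101 → c = 110011, weight = 4.
  m = 011 → c = 111001, weight = 4.
  m = 111 → c = 111010, weight = 4.
Tally weights:
  weight 0: 1 codewords.
  weight 2: 4 codewords.
  weight 4: 3 codewords.
Minimum distance d = smallest w > 0 with A_w > 0 = 2.
Sanity: Σ A_w = 8 = 2^3 = 8 ✓.


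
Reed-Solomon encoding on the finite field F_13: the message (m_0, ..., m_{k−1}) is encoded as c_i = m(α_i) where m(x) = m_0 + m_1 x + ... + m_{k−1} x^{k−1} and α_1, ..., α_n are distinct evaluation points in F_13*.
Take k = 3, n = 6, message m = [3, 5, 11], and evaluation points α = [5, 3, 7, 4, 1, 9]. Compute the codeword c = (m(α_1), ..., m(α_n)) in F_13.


c = [4, 0, 5, 4, 6, 3]

Message polynomial: m(x) = 3 + 5·x + 11·x^2 (mod 13).
For each evaluation point α_i, compute m(α_i) mod 13:
  α_1 = 5: Horner steps 11 → 8 → 4, so m(5) = 4.
  α_2 = 3: Horner steps 11 → 12 → 0, so m(3) = 0.
  α_3 = 7: Horner steps 11 → 4 → 5, so m(7) = 5.
  α_4 = 4: Horner steps 11 → 10 → 4, so m(4) = 4.
  α_5 = 1: Horner steps 11 → 3 → 6, so m(1) = 6.
  α_6 = 9: Horner steps 11 → 0 → 3, so m(9) = 3.
Codeword c = [4, 0, 5, 4, 6, 3] ∈ F_13^6.


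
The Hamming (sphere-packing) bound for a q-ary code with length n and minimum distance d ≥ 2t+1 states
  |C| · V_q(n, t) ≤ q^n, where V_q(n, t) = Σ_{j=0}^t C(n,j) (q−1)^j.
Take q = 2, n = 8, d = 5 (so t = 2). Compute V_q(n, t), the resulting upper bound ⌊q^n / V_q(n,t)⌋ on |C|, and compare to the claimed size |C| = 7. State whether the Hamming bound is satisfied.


V_q(n, t) = 37, q^n = 256, Hamming bound = 6, |C| = 7 > bound (violated).

Step 1: Compute V_q(n, t) = Σ_{j=0}^2 C(n, j) (q−1)^j.
  j = 0: C(8,0)·(1)^0 = 1·1 = 1.
  j = 1: C(8,1)·(1)^1 = 8·1 = 8.
  j = 2: C(8,2)·(1)^2 = 28·1 = 28.
  V_q(n, t) = 1 + 8 + 28 = 37.
Step 2: q^n = 2^8 = 256.
Step 3: Hamming bound ⌊q^n / V_q(n,t)⌋ = ⌊256/37⌋ = 6.
Step 4: Compare |C| = 7 to 6: violated.
The claimed |C| lies above the Hamming bound, so no 2-ary code of length 8 with d ≥ 5 can have 7 codewords.


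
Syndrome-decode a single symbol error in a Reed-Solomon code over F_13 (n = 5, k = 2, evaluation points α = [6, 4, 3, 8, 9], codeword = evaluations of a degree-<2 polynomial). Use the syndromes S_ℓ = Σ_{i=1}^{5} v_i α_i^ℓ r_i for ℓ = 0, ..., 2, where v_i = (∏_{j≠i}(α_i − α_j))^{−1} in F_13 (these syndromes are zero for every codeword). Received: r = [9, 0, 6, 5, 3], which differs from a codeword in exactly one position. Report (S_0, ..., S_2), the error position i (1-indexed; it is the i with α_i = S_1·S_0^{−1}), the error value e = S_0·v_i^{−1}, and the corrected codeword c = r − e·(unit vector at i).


S = (9, 1, 3), error at position 3, error magnitude e = 4, c = [9, 0, 2, 5, 3].

Step 1: column multipliers v_i = (∏_{j≠i}(α_i − α_j))^{−1} mod 13.
  i = 1 (α = 6): (6−4)(6−3)(6−8)(6−9) = 2·3·(−2)·(−3) = 36 ≡ 10, so v_1 = 10^{−1} = 4 (mod 13).
  i = 2 (α = 4): (4−6)(4−3)(4−8)(4−9) = (−2)·1·(−4)·(−5) = −40 ≡ 12, so v_2 = 12^{−1} = 12 (mod 13).
  i = 3 (α = 3): (3−6)(3−4)(3−8)(3−9) = (−3)·(−1)·(−5)·(−6) = 90 ≡ 12, so v_3 = 12^{−1} = 12 (mod 13).
  i = 4 (α = 8): (8−6)(8−4)(8−3)(8−9) = 2·4·5·(−1) = −40 ≡ 12, so v_4 = 12^{−1} = 12 (mod 13).
  i = 5 (α = 9): (9−6)(9−4)(9−3)(9−8) = 3·5·6·1 = 90 ≡ 12, so v_5 = 12^{−1} = 12 (mod 13).
  v = [4, 12, 12, 12, 12].
Step 2: syndromes of r = [9, 0, 6, 5, 3] (all sums mod 13).
  S_0 = Σ v_i r_i = 4·9 + 12·0 + 12·6 + 12·5 + 12·3 = 204 ≡ 9.
  S_1 = Σ v_i α_i r_i = 4·6·9 + 12·4·0 + 12·3·6 + 12·8·5 + 12·9·3 = 1236 ≡ 1.
  α_i^2 mod 13 = [10, 3, 9, 12, 3].
  S_2 = Σ v_i α_i^2 r_i = 4·10·9 + 12·3·0 + 12·9·6 + 12·12·5 + 12·3·3 = 1836 ≡ 3.
  S = (9, 1, 3) ≠ 0, so r is not a codeword (an error is present).
Step 3: locate the error. For a single error e at position i, S_ℓ = v_i·e·α_i^ℓ, so α_err = S_1/S_0.
  S_0^{−1} = 9^{−1} = 3 (mod 13), so α_err = 1·3 = 3 ≡ 3 = α_3. Error position i = 3.
  Consistency check: S_2/S_1 = 3·1 = 3 ≡ 3 = α_err ✓ (single-error assumption holds).
Step 4: error magnitude e = S_0/v_3 = S_0·∏_{j≠3}(α_3 − α_j) = 9·12 = 108 ≡ 4 (mod 13).
Step 5: correct position 3: c_3 = r_3 − e = 6 − 4 ≡ 2 (mod 13). Hence c = [9, 0, 2, 5, 3].
  Check: interpolating c through the α_i gives m(x) = 8 + 11·x (degree < 2) with m(α_i) = c_i for every i, so c is indeed a codeword.


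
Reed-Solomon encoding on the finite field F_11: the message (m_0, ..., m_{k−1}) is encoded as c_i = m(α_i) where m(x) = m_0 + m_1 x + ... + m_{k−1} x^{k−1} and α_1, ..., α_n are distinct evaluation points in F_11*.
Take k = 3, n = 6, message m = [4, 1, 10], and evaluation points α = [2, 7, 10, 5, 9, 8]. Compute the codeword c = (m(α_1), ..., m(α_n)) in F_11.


c = [2, 6, 2, 6, 9, 3]

Message polynomial: m(x) = 4 + 1·x + 10·x^2 (mod 11).
For each evaluation point α_i, compute m(α_i) mod 11:
  α_1 = 2: Horner steps 10 → 10 → 2, so m(2) = 2.
  α_2 = 7: Horner steps 10 → 5 → 6, so m(7) = 6.
  α_3 = 10: Horner steps 10 → 2 → 2, so m(10) = 2.
  α_4 = 5: Horner steps 10 → 7 → 6, so m(5) = 6.
  α_5 = 9: Horner steps 10 → 3 → 9, so m(9) = 9.
  α_6 = 8: Horner steps 10 → 4 → 3, so m(8) = 3.
Codeword c = [2, 6, 2, 6, 9, 3] ∈ F_11^6.


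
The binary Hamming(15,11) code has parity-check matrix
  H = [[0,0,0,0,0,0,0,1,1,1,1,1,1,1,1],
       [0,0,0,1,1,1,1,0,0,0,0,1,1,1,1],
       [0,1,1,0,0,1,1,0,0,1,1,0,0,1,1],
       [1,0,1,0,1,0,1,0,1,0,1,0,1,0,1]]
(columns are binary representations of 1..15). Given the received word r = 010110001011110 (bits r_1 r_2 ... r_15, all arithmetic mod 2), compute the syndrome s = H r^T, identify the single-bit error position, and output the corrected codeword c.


s = (1, 1, 1, 0)^T, error position = 14, corrected codeword c = 010110001011100

Compute s = H r^T mod 2 one row at a time:
  s_1 = 0 + 1 + 0 + 1 + 1 + 1 + 1 + 0 = 5 ≡ 1 (mod 2).
  s_2 = 1 + 1 + 0 + 0 + 1 + 1 + 1 + 0 = 5 ≡ 1 (mod 2).
  s_3 = 1 + 0 + 0 + 0 + 0 + 1 + 1 + 0 = 3 ≡ 1 (mod 2).
  s_4 = 0 + 0 + 1 + 0 + 1 + 1 + 1 + 0 = 4 ≡ 0 (mod 2).
s = (1, 1, 1, 0)^T — this equals column 14 of H (binary 1110), so error is at position 14.
Correct: flip bit 14 of r = 010110001011110 to get c = 010110001011100.


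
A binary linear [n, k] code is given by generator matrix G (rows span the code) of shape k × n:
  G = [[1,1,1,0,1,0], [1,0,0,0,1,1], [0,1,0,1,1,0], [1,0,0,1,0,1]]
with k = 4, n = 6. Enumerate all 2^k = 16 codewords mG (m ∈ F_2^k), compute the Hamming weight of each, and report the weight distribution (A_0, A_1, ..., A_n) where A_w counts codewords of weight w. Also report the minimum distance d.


Weight distribution: A_0 = 1, A_1 = 1, A_2 = 2, A_3 = 6, A_4 = 5, A_5 = 1. Minimum distance d = 1.

Enumerate all 2^4 = 16 messages m ∈ F_2^4.
For each, compute codeword c = mG in F_2^6, then tally its weight.
  m = 0000 → c = 000000, weight = 0.
  m = 1000 → c = 111010, weight = 4.
  m = 0100 → c = 100011, weight = 3.
  m = 1100 → c = 011001, weight = 3.
  m = 0010 → c = 010110, weight = 3.
  m = 1010 → c = 101100, weight = 3.
  m = 0110 → c = 110101, weight = 4.
  m = 1110 → c = 001111, weight = 4.
  m = 0001 → c = 100101, weight = 3.
  m = 1001 → c = 011111, weight = 5.
  m = 0101 → c = 000110, weight = 2.
  m = 1101 → c = 111100, weight = 4.
  m = 0011 → c = 110011, weight = 4.
  m = 1011 → c = 001001, weight = 2.
  m = 0111 → c = 010000, weight = 1.
  m = 1111 → c = 101010, weight = 3.
Tally weights:
  weight 0: 1 codewords.
  weight 1: 1 codewords.
  weight 2: 2 codewords.
  weight 3: 6 codewords.
  weight 4: 5 codewords.
  weight 5: 1 codewords.
Minimum distance d = smallest w > 0 with A_w > 0 = 1.
Sanity: Σ A_w = 16 = 2^4 = 16 ✓.
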